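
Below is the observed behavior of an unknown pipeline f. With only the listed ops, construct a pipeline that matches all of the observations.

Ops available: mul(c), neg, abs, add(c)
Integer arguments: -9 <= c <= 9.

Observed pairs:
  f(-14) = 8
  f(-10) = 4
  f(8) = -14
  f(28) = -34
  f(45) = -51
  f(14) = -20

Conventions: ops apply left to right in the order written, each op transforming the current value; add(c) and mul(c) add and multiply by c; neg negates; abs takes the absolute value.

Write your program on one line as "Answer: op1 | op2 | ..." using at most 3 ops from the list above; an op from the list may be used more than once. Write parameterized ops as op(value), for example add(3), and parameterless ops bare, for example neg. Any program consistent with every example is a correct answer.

neg | add(-6)

Check, running the answer program on each example:
  -14 -> 14 -> 8
  -10 -> 10 -> 4
  8 -> -8 -> -14
  28 -> -28 -> -34
  45 -> -45 -> -51
  14 -> -14 -> -20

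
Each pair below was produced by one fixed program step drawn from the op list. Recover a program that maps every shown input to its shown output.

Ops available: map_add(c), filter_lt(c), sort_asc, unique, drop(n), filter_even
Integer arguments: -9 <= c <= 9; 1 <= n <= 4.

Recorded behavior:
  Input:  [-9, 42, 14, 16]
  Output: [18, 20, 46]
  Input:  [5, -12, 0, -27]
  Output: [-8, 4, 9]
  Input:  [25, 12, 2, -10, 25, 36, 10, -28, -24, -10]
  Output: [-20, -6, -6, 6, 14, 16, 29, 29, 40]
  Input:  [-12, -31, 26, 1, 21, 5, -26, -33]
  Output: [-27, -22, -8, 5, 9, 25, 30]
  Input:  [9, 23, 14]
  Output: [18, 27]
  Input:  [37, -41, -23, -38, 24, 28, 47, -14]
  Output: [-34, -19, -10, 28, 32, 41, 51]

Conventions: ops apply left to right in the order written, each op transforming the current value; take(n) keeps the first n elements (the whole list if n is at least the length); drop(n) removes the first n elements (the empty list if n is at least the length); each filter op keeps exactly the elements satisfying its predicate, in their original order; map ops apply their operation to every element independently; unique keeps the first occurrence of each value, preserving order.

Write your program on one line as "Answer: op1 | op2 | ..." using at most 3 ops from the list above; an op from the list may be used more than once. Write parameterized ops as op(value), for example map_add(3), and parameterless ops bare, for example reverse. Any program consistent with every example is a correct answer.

sort_asc | map_add(4) | drop(1)

Check, running the answer program on each example:
  [-9, 42, 14, 16] -> [-9, 14, 16, 42] -> [-5, 18, 20, 46] -> [18, 20, 46]
  [5, -12, 0, -27] -> [-27, -12, 0, 5] -> [-23, -8, 4, 9] -> [-8, 4, 9]
  [25, 12, 2, -10, 25, 36, 10, -28, -24, -10] -> [-28, -24, -10, -10, 2, 10, 12, 25, 25, 36] -> [-24, -20, -6, -6, 6, 14, 16, 29, 29, 40] -> [-20, -6, -6, 6, 14, 16, 29, 29, 40]
  [-12, -31, 26, 1, 21, 5, -26, -33] -> [-33, -31, -26, -12, 1, 5, 21, 26] -> [-29, -27, -22, -8, 5, 9, 25, 30] -> [-27, -22, -8, 5, 9, 25, 30]
  [9, 23, 14] -> [9, 14, 23] -> [13, 18, 27] -> [18, 27]
  [37, -41, -23, -38, 24, 28, 47, -14] -> [-41, -38, -23, -14, 24, 28, 37, 47] -> [-37, -34, -19, -10, 28, 32, 41, 51] -> [-34, -19, -10, 28, 32, 41, 51]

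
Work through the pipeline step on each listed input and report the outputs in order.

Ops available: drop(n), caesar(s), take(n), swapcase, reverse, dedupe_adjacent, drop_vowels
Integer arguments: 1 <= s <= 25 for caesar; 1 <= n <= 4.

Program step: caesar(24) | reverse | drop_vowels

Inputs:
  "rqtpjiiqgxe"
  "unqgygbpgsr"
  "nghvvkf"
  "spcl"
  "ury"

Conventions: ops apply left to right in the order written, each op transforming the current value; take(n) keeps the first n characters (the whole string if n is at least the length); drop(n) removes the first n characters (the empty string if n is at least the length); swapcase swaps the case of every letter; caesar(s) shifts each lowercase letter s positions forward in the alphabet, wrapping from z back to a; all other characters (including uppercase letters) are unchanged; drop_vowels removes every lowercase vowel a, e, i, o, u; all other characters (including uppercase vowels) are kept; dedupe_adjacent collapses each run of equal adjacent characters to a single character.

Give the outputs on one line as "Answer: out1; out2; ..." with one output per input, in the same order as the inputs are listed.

Execution, op by op:
  "rqtpjiiqgxe" -> "pornhggoevc" -> "cveogghnrop" -> "cvgghnrp"
  "unqgygbpgsr" -> "sloewezneqp" -> "pqenzeweols" -> "pqnzwls"
  "nghvvkf" -> "lefttid" -> "dittfel" -> "dttfl"
  "spcl" -> "qnaj" -> "janq" -> "jnq"
  "ury" -> "spw" -> "wps" -> "wps"

"cvgghnrp"; "pqnzwls"; "dttfl"; "jnq"; "wps"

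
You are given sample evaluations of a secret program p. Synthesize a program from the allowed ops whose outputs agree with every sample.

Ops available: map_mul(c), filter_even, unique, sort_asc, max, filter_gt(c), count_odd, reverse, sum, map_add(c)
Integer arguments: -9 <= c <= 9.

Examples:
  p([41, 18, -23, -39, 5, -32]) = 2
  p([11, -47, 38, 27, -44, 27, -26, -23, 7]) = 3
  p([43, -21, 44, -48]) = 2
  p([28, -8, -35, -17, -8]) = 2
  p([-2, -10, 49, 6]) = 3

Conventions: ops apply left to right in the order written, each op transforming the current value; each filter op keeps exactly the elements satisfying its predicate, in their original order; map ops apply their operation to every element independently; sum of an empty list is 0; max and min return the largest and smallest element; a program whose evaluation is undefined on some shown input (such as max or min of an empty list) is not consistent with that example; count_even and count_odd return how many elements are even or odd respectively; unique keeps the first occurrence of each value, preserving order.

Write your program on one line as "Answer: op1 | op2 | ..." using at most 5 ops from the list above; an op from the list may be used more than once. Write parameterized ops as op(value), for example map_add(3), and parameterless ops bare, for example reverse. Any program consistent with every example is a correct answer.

sort_asc | unique | map_add(-2) | map_add(-7) | count_odd

Check, running the answer program on each example:
  [41, 18, -23, -39, 5, -32] -> [-39, -32, -23, 5, 18, 41] -> [-39, -32, -23, 5, 18, 41] -> [-41, -34, -25, 3, 16, 39] -> [-48, -41, -32, -4, 9, 32] -> 2
  [11, -47, 38, 27, -44, 27, -26, -23, 7] -> [-47, -44, -26, -23, 7, 11, 27, 27, 38] -> [-47, -44, -26, -23, 7, 11, 27, 38] -> [-49, -46, -28, -25, 5, 9, 25, 36] -> [-56, -53, -35, -32, -2, 2, 18, 29] -> 3
  [43, -21, 44, -48] -> [-48, -21, 43, 44] -> [-48, -21, 43, 44] -> [-50, -23, 41, 42] -> [-57, -30, 34, 35] -> 2
  [28, -8, -35, -17, -8] -> [-35, -17, -8, -8, 28] -> [-35, -17, -8, 28] -> [-37, -19, -10, 26] -> [-44, -26, -17, 19] -> 2
  [-2, -10, 49, 6] -> [-10, -2, 6, 49] -> [-10, -2, 6, 49] -> [-12, -4, 4, 47] -> [-19, -11, -3, 40] -> 3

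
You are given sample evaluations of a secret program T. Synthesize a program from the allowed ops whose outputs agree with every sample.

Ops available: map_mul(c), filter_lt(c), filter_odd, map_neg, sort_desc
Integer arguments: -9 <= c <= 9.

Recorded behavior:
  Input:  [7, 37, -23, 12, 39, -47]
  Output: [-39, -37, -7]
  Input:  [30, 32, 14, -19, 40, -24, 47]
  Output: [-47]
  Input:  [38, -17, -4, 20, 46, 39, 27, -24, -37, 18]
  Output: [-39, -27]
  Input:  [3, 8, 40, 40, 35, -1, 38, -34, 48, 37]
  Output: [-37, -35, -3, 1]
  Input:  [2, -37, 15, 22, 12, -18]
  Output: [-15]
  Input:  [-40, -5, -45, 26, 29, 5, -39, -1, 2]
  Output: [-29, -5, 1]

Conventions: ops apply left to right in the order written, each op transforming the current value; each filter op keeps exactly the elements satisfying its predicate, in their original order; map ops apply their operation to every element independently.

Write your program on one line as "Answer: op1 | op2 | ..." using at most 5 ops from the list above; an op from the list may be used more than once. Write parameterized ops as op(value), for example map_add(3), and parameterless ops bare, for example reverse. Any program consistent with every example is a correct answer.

filter_odd | sort_desc | map_neg | filter_lt(5)

Check, running the answer program on each example:
  [7, 37, -23, 12, 39, -47] -> [7, 37, -23, 39, -47] -> [39, 37, 7, -23, -47] -> [-39, -37, -7, 23, 47] -> [-39, -37, -7]
  [30, 32, 14, -19, 40, -24, 47] -> [-19, 47] -> [47, -19] -> [-47, 19] -> [-47]
  [38, -17, -4, 20, 46, 39, 27, -24, -37, 18] -> [-17, 39, 27, -37] -> [39, 27, -17, -37] -> [-39, -27, 17, 37] -> [-39, -27]
  [3, 8, 40, 40, 35, -1, 38, -34, 48, 37] -> [3, 35, -1, 37] -> [37, 35, 3, -1] -> [-37, -35, -3, 1] -> [-37, -35, -3, 1]
  [2, -37, 15, 22, 12, -18] -> [-37, 15] -> [15, -37] -> [-15, 37] -> [-15]
  [-40, -5, -45, 26, 29, 5, -39, -1, 2] -> [-5, -45, 29, 5, -39, -1] -> [29, 5, -1, -5, -39, -45] -> [-29, -5, 1, 5, 39, 45] -> [-29, -5, 1]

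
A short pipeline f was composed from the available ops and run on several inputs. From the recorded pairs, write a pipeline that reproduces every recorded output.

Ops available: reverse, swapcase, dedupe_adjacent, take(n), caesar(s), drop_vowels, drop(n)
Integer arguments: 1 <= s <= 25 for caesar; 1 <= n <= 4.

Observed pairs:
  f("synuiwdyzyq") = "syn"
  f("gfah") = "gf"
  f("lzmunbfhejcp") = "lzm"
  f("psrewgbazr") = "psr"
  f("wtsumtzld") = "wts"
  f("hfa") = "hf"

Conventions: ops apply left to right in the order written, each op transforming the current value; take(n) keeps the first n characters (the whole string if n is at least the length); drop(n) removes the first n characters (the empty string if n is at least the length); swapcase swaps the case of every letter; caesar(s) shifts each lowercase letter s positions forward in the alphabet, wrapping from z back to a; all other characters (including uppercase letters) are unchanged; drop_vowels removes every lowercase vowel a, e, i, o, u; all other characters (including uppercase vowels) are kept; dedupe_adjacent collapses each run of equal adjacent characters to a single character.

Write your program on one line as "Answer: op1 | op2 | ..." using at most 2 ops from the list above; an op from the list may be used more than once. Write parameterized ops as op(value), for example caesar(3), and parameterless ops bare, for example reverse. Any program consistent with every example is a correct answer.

take(3) | drop_vowels

Check, running the answer program on each example:
  "synuiwdyzyq" -> "syn" -> "syn"
  "gfah" -> "gfa" -> "gf"
  "lzmunbfhejcp" -> "lzm" -> "lzm"
  "psrewgbazr" -> "psr" -> "psr"
  "wtsumtzld" -> "wts" -> "wts"
  "hfa" -> "hfa" -> "hf"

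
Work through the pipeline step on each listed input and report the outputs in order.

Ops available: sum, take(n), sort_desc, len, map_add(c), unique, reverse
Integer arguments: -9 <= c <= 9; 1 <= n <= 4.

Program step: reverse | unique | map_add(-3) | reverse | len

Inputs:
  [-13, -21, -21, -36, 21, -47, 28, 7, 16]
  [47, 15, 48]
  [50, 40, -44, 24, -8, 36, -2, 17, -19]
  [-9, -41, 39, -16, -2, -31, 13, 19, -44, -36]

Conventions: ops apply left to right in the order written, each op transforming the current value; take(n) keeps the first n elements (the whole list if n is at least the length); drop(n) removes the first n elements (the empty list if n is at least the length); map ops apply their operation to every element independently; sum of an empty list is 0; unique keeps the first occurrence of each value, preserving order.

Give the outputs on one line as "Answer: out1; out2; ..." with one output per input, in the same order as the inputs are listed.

8; 3; 9; 10

Execution, op by op:
  [-13, -21, -21, -36, 21, -47, 28, 7, 16] -> [16, 7, 28, -47, 21, -36, -21, -21, -13] -> [16, 7, 28, -47, 21, -36, -21, -13] -> [13, 4, 25, -50, 18, -39, -24, -16] -> [-16, -24, -39, 18, -50, 25, 4, 13] -> 8
  [47, 15, 48] -> [48, 15, 47] -> [48, 15, 47] -> [45, 12, 44] -> [44, 12, 45] -> 3
  [50, 40, -44, 24, -8, 36, -2, 17, -19] -> [-19, 17, -2, 36, -8, 24, -44, 40, 50] -> [-19, 17, -2, 36, -8, 24, -44, 40, 50] -> [-22, 14, -5, 33, -11, 21, -47, 37, 47] -> [47, 37, -47, 21, -11, 33, -5, 14, -22] -> 9
  [-9, -41, 39, -16, -2, -31, 13, 19, -44, -36] -> [-36, -44, 19, 13, -31, -2, -16, 39, -41, -9] -> [-36, -44, 19, 13, -31, -2, -16, 39, -41, -9] -> [-39, -47, 16, 10, -34, -5, -19, 36, -44, -12] -> [-12, -44, 36, -19, -5, -34, 10, 16, -47, -39] -> 10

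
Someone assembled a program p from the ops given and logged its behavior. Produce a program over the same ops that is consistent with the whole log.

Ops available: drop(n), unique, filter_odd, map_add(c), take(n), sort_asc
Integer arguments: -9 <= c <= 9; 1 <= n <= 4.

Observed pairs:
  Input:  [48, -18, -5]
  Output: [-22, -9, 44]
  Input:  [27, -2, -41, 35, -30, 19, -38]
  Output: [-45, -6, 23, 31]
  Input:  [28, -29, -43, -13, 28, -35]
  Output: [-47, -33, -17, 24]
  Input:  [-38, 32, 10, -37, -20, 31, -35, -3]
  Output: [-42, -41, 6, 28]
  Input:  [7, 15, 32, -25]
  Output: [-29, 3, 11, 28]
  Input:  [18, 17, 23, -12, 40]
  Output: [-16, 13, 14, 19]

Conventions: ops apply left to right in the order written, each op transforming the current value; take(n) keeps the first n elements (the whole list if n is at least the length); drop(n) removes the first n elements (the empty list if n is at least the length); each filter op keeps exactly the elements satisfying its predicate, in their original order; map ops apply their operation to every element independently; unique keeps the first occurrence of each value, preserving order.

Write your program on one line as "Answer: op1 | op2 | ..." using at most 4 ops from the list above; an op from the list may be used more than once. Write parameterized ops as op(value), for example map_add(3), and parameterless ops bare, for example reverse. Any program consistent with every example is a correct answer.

take(4) | sort_asc | map_add(-4)

Check, running the answer program on each example:
  [48, -18, -5] -> [48, -18, -5] -> [-18, -5, 48] -> [-22, -9, 44]
  [27, -2, -41, 35, -30, 19, -38] -> [27, -2, -41, 35] -> [-41, -2, 27, 35] -> [-45, -6, 23, 31]
  [28, -29, -43, -13, 28, -35] -> [28, -29, -43, -13] -> [-43, -29, -13, 28] -> [-47, -33, -17, 24]
  [-38, 32, 10, -37, -20, 31, -35, -3] -> [-38, 32, 10, -37] -> [-38, -37, 10, 32] -> [-42, -41, 6, 28]
  [7, 15, 32, -25] -> [7, 15, 32, -25] -> [-25, 7, 15, 32] -> [-29, 3, 11, 28]
  [18, 17, 23, -12, 40] -> [18, 17, 23, -12] -> [-12, 17, 18, 23] -> [-16, 13, 14, 19]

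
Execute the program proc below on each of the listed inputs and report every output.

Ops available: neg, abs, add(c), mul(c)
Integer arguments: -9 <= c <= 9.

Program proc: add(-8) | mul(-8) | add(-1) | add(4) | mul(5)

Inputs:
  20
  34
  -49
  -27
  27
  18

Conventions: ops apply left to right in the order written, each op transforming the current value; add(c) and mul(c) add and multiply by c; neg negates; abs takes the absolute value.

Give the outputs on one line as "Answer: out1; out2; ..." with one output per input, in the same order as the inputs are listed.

Execution, op by op:
  20 -> 12 -> -96 -> -97 -> -93 -> -465
  34 -> 26 -> -208 -> -209 -> -205 -> -1025
  -49 -> -57 -> 456 -> 455 -> 459 -> 2295
  -27 -> -35 -> 280 -> 279 -> 283 -> 1415
  27 -> 19 -> -152 -> -153 -> -149 -> -745
  18 -> 10 -> -80 -> -81 -> -77 -> -385

-465; -1025; 2295; 1415; -745; -385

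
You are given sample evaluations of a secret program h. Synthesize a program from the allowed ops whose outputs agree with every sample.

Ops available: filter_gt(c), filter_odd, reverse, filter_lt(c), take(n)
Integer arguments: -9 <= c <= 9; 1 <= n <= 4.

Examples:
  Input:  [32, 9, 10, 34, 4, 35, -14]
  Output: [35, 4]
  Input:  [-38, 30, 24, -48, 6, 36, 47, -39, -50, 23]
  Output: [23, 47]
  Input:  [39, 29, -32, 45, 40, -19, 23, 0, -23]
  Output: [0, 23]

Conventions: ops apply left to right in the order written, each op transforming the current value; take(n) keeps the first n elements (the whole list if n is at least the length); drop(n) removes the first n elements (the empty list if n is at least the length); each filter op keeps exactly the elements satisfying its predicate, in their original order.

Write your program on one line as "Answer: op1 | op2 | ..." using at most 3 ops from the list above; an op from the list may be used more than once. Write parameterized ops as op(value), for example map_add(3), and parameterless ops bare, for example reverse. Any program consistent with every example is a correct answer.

filter_gt(-4) | reverse | take(2)

Check, running the answer program on each example:
  [32, 9, 10, 34, 4, 35, -14] -> [32, 9, 10, 34, 4, 35] -> [35, 4, 34, 10, 9, 32] -> [35, 4]
  [-38, 30, 24, -48, 6, 36, 47, -39, -50, 23] -> [30, 24, 6, 36, 47, 23] -> [23, 47, 36, 6, 24, 30] -> [23, 47]
  [39, 29, -32, 45, 40, -19, 23, 0, -23] -> [39, 29, 45, 40, 23, 0] -> [0, 23, 40, 45, 29, 39] -> [0, 23]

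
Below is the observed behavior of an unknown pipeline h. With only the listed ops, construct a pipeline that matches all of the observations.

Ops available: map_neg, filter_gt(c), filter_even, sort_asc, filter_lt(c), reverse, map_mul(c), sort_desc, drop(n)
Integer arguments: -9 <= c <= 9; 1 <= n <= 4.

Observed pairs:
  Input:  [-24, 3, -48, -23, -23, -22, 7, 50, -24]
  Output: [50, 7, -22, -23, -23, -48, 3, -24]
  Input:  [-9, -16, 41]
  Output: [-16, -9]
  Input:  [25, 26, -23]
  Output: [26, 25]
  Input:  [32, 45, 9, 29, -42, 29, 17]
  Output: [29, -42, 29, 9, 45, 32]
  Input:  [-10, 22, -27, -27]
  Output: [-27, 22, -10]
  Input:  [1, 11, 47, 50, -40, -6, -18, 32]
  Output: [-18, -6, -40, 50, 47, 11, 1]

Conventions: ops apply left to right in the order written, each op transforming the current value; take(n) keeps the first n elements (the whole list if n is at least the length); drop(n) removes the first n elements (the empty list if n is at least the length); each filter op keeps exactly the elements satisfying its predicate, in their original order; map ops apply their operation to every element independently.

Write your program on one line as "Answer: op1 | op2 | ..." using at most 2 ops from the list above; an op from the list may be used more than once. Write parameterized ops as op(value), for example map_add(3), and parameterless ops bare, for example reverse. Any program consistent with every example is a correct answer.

reverse | drop(1)

Check, running the answer program on each example:
  [-24, 3, -48, -23, -23, -22, 7, 50, -24] -> [-24, 50, 7, -22, -23, -23, -48, 3, -24] -> [50, 7, -22, -23, -23, -48, 3, -24]
  [-9, -16, 41] -> [41, -16, -9] -> [-16, -9]
  [25, 26, -23] -> [-23, 26, 25] -> [26, 25]
  [32, 45, 9, 29, -42, 29, 17] -> [17, 29, -42, 29, 9, 45, 32] -> [29, -42, 29, 9, 45, 32]
  [-10, 22, -27, -27] -> [-27, -27, 22, -10] -> [-27, 22, -10]
  [1, 11, 47, 50, -40, -6, -18, 32] -> [32, -18, -6, -40, 50, 47, 11, 1] -> [-18, -6, -40, 50, 47, 11, 1]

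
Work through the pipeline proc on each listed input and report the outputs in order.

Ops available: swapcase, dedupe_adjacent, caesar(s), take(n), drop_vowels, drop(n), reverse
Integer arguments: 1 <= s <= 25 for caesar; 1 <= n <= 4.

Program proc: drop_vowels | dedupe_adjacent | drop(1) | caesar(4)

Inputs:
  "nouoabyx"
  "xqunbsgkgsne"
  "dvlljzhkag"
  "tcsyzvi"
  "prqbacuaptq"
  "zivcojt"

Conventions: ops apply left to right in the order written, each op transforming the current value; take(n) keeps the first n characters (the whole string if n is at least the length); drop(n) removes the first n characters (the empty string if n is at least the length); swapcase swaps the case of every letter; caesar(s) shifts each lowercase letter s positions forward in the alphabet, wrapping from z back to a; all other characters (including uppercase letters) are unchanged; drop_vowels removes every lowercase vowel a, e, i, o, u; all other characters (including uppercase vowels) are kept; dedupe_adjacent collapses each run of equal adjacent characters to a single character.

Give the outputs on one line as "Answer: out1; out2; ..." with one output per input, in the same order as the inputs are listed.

Execution, op by op:
  "nouoabyx" -> "nbyx" -> "nbyx" -> "byx" -> "fcb"
  "xqunbsgkgsne" -> "xqnbsgkgsn" -> "xqnbsgkgsn" -> "qnbsgkgsn" -> "urfwkokwr"
  "dvlljzhkag" -> "dvlljzhkg" -> "dvljzhkg" -> "vljzhkg" -> "zpndlok"
  "tcsyzvi" -> "tcsyzv" -> "tcsyzv" -> "csyzv" -> "gwcdz"
  "prqbacuaptq" -> "prqbcptq" -> "prqbcptq" -> "rqbcptq" -> "vufgtxu"
  "zivcojt" -> "zvcjt" -> "zvcjt" -> "vcjt" -> "zgnx"

"fcb"; "urfwkokwr"; "zpndlok"; "gwcdz"; "vufgtxu"; "zgnx"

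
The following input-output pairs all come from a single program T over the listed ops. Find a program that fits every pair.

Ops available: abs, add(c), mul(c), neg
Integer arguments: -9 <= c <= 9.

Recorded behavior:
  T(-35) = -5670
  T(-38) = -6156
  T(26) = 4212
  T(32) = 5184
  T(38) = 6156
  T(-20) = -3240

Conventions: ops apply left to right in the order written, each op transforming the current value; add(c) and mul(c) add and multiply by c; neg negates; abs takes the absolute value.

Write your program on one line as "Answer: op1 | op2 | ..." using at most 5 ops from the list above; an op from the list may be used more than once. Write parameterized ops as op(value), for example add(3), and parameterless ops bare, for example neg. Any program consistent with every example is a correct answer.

mul(9) | mul(-3) | mul(3) | mul(-2)

Check, running the answer program on each example:
  -35 -> -315 -> 945 -> 2835 -> -5670
  -38 -> -342 -> 1026 -> 3078 -> -6156
  26 -> 234 -> -702 -> -2106 -> 4212
  32 -> 288 -> -864 -> -2592 -> 5184
  38 -> 342 -> -1026 -> -3078 -> 6156
  -20 -> -180 -> 540 -> 1620 -> -3240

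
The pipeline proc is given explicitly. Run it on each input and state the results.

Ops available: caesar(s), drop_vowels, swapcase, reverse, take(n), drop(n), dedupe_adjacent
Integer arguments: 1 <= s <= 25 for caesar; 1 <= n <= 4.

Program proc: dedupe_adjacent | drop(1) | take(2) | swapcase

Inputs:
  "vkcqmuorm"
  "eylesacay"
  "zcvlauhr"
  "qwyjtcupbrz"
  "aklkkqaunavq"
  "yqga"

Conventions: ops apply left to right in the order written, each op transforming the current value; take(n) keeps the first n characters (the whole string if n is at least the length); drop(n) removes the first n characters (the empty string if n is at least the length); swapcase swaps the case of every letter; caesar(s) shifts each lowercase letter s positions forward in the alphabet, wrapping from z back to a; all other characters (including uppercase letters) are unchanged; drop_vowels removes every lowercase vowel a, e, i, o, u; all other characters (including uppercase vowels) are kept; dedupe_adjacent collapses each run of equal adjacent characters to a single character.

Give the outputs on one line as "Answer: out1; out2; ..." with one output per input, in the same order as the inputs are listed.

"KC"; "YL"; "CV"; "WY"; "KL"; "QG"

Execution, op by op:
  "vkcqmuorm" -> "vkcqmuorm" -> "kcqmuorm" -> "kc" -> "KC"
  "eylesacay" -> "eylesacay" -> "ylesacay" -> "yl" -> "YL"
  "zcvlauhr" -> "zcvlauhr" -> "cvlauhr" -> "cv" -> "CV"
  "qwyjtcupbrz" -> "qwyjtcupbrz" -> "wyjtcupbrz" -> "wy" -> "WY"
  "aklkkqaunavq" -> "aklkqaunavq" -> "klkqaunavq" -> "kl" -> "KL"
  "yqga" -> "yqga" -> "qga" -> "qg" -> "QG"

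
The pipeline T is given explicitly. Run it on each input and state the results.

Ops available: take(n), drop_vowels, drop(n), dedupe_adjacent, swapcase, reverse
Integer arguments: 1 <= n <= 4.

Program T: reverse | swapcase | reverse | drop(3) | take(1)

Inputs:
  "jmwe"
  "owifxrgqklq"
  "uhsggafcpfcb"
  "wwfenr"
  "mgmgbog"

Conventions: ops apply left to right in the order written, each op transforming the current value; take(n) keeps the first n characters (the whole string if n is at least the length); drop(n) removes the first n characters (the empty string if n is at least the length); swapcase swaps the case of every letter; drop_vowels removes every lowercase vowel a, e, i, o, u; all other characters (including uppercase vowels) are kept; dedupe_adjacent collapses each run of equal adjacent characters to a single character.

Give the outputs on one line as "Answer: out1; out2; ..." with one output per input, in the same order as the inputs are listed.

"E"; "F"; "G"; "E"; "G"

Execution, op by op:
  "jmwe" -> "ewmj" -> "EWMJ" -> "JMWE" -> "E" -> "E"
  "owifxrgqklq" -> "qlkqgrxfiwo" -> "QLKQGRXFIWO" -> "OWIFXRGQKLQ" -> "FXRGQKLQ" -> "F"
  "uhsggafcpfcb" -> "bcfpcfaggshu" -> "BCFPCFAGGSHU" -> "UHSGGAFCPFCB" -> "GGAFCPFCB" -> "G"
  "wwfenr" -> "rnefww" -> "RNEFWW" -> "WWFENR" -> "ENR" -> "E"
  "mgmgbog" -> "gobgmgm" -> "GOBGMGM" -> "MGMGBOG" -> "GBOG" -> "G"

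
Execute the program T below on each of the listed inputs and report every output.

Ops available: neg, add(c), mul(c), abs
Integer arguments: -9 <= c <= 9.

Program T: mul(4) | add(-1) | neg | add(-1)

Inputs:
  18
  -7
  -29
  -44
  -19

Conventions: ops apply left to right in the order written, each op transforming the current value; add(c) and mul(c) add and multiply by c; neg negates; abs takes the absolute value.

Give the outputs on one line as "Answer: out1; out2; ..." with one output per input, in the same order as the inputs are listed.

Execution, op by op:
  18 -> 72 -> 71 -> -71 -> -72
  -7 -> -28 -> -29 -> 29 -> 28
  -29 -> -116 -> -117 -> 117 -> 116
  -44 -> -176 -> -177 -> 177 -> 176
  -19 -> -76 -> -77 -> 77 -> 76

-72; 28; 116; 176; 76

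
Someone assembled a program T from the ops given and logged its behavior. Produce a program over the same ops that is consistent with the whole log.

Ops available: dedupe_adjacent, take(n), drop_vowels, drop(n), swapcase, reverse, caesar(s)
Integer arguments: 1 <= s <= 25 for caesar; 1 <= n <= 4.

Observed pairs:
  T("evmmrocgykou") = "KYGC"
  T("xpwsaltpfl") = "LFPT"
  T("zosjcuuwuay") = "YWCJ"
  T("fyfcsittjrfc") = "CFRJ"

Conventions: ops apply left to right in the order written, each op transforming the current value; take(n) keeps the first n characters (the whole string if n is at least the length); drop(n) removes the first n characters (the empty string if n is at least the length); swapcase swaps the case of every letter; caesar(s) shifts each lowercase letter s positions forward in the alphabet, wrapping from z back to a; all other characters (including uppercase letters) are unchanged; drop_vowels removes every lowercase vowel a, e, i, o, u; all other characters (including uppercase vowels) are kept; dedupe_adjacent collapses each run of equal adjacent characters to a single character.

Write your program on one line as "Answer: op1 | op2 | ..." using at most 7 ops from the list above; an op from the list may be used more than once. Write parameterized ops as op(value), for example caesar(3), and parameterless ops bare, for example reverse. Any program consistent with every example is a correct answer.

drop(1) | dedupe_adjacent | drop_vowels | reverse | swapcase | take(4)

Check, running the answer program on each example:
  "evmmrocgykou" -> "vmmrocgykou" -> "vmrocgykou" -> "vmrcgyk" -> "kygcrmv" -> "KYGCRMV" -> "KYGC"
  "xpwsaltpfl" -> "pwsaltpfl" -> "pwsaltpfl" -> "pwsltpfl" -> "lfptlswp" -> "LFPTLSWP" -> "LFPT"
  "zosjcuuwuay" -> "osjcuuwuay" -> "osjcuwuay" -> "sjcwy" -> "ywcjs" -> "YWCJS" -> "YWCJ"
  "fyfcsittjrfc" -> "yfcsittjrfc" -> "yfcsitjrfc" -> "yfcstjrfc" -> "cfrjtscfy" -> "CFRJTSCFY" -> "CFRJ"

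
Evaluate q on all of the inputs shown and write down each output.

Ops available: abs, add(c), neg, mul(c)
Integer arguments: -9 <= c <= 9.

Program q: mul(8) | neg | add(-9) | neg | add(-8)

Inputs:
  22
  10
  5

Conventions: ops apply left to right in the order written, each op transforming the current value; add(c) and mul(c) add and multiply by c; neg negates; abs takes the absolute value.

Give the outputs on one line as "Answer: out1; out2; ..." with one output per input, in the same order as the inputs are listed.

177; 81; 41

Execution, op by op:
  22 -> 176 -> -176 -> -185 -> 185 -> 177
  10 -> 80 -> -80 -> -89 -> 89 -> 81
  5 -> 40 -> -40 -> -49 -> 49 -> 41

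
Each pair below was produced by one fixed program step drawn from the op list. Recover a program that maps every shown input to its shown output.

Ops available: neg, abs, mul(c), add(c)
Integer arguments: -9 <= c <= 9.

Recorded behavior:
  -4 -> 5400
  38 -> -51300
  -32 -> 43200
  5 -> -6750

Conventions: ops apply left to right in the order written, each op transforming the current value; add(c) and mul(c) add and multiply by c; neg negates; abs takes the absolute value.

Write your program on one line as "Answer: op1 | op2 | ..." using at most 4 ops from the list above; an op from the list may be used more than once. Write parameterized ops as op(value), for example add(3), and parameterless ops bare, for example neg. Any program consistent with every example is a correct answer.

mul(9) | mul(6) | mul(5) | mul(-5)

Check, running the answer program on each example:
  -4 -> -36 -> -216 -> -1080 -> 5400
  38 -> 342 -> 2052 -> 10260 -> -51300
  -32 -> -288 -> -1728 -> -8640 -> 43200
  5 -> 45 -> 270 -> 1350 -> -6750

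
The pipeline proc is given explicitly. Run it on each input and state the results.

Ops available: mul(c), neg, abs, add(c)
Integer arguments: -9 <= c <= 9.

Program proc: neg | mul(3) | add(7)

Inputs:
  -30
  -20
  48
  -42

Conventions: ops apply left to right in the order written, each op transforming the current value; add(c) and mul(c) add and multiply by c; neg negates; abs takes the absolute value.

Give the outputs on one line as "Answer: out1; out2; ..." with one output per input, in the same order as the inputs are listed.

Execution, op by op:
  -30 -> 30 -> 90 -> 97
  -20 -> 20 -> 60 -> 67
  48 -> -48 -> -144 -> -137
  -42 -> 42 -> 126 -> 133

97; 67; -137; 133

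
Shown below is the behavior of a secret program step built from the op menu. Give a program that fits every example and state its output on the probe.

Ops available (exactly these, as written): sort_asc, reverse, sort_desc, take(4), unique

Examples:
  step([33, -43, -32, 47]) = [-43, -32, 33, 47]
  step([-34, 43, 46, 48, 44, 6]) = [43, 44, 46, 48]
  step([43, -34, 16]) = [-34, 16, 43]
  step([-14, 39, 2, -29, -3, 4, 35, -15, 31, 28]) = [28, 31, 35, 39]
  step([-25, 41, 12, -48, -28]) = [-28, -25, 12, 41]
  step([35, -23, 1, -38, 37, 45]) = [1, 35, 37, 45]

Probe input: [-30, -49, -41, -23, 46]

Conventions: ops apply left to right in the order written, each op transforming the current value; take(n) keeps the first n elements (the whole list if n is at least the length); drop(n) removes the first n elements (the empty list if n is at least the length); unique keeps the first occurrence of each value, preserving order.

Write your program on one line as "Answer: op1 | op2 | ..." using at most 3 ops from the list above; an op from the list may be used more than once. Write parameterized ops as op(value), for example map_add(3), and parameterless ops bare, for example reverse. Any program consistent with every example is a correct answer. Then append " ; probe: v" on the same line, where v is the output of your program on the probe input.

sort_desc | take(4) | reverse ; probe: [-41, -30, -23, 46]

Check, running the answer program on each example:
  [33, -43, -32, 47] -> [47, 33, -32, -43] -> [47, 33, -32, -43] -> [-43, -32, 33, 47]
  [-34, 43, 46, 48, 44, 6] -> [48, 46, 44, 43, 6, -34] -> [48, 46, 44, 43] -> [43, 44, 46, 48]
  [43, -34, 16] -> [43, 16, -34] -> [43, 16, -34] -> [-34, 16, 43]
  [-14, 39, 2, -29, -3, 4, 35, -15, 31, 28] -> [39, 35, 31, 28, 4, 2, -3, -14, -15, -29] -> [39, 35, 31, 28] -> [28, 31, 35, 39]
  [-25, 41, 12, -48, -28] -> [41, 12, -25, -28, -48] -> [41, 12, -25, -28] -> [-28, -25, 12, 41]
  [35, -23, 1, -38, 37, 45] -> [45, 37, 35, 1, -23, -38] -> [45, 37, 35, 1] -> [1, 35, 37, 45]
  probe: [-30, -49, -41, -23, 46] -> [46, -23, -30, -41, -49] -> [46, -23, -30, -41] -> [-41, -30, -23, 46]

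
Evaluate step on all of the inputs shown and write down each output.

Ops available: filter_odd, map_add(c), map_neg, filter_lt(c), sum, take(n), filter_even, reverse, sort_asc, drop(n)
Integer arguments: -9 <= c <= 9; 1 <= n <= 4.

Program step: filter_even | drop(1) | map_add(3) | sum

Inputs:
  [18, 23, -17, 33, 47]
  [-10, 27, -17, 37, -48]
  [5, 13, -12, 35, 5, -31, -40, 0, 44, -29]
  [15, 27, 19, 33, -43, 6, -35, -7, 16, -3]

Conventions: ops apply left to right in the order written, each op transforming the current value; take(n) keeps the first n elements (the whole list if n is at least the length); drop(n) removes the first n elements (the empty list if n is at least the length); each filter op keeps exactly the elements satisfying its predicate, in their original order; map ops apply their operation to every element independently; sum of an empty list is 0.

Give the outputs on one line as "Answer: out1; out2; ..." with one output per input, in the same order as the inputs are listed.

Execution, op by op:
  [18, 23, -17, 33, 47] -> [18] -> [] -> [] -> 0
  [-10, 27, -17, 37, -48] -> [-10, -48] -> [-48] -> [-45] -> -45
  [5, 13, -12, 35, 5, -31, -40, 0, 44, -29] -> [-12, -40, 0, 44] -> [-40, 0, 44] -> [-37, 3, 47] -> 13
  [15, 27, 19, 33, -43, 6, -35, -7, 16, -3] -> [6, 16] -> [16] -> [19] -> 19

0; -45; 13; 19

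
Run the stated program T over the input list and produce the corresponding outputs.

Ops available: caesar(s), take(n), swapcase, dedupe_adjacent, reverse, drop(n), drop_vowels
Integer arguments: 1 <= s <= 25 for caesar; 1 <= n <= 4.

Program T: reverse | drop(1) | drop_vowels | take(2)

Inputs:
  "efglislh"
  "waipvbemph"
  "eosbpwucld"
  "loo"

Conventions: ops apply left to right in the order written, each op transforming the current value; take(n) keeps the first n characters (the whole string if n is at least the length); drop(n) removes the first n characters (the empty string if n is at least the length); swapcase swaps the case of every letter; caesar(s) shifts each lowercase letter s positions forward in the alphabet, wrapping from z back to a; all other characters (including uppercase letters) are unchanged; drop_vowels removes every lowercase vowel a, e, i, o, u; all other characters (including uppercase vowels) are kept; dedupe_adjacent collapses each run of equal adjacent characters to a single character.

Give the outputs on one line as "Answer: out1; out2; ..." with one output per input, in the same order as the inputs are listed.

"ls"; "pm"; "lc"; "l"

Execution, op by op:
  "efglislh" -> "hlsilgfe" -> "lsilgfe" -> "lslgf" -> "ls"
  "waipvbemph" -> "hpmebvpiaw" -> "pmebvpiaw" -> "pmbvpw" -> "pm"
  "eosbpwucld" -> "dlcuwpbsoe" -> "lcuwpbsoe" -> "lcwpbs" -> "lc"
  "loo" -> "ool" -> "ol" -> "l" -> "l"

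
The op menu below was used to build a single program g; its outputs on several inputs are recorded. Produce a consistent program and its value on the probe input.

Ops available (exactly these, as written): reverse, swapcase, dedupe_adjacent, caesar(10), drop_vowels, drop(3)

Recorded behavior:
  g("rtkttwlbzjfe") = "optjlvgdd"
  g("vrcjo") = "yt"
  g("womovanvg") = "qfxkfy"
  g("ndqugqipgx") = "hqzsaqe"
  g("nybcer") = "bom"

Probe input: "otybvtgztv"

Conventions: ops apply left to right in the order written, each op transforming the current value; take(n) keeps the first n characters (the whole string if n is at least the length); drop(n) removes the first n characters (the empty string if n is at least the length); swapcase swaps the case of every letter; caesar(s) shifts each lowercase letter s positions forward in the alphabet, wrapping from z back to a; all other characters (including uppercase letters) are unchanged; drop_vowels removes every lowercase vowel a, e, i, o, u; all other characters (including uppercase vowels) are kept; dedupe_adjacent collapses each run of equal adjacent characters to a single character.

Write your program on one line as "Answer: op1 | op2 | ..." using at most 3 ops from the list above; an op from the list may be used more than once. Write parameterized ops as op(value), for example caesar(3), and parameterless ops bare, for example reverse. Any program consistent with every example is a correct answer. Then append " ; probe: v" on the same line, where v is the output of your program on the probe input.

drop(3) | caesar(10) | reverse ; probe: "fdjqdfl"

Check, running the answer program on each example:
  "rtkttwlbzjfe" -> "ttwlbzjfe" -> "ddgvljtpo" -> "optjlvgdd"
  "vrcjo" -> "jo" -> "ty" -> "yt"
  "womovanvg" -> "ovanvg" -> "yfkxfq" -> "qfxkfy"
  "ndqugqipgx" -> "ugqipgx" -> "eqaszqh" -> "hqzsaqe"
  "nybcer" -> "cer" -> "mob" -> "bom"
  probe: "otybvtgztv" -> "bvtgztv" -> "lfdqjdf" -> "fdjqdfl"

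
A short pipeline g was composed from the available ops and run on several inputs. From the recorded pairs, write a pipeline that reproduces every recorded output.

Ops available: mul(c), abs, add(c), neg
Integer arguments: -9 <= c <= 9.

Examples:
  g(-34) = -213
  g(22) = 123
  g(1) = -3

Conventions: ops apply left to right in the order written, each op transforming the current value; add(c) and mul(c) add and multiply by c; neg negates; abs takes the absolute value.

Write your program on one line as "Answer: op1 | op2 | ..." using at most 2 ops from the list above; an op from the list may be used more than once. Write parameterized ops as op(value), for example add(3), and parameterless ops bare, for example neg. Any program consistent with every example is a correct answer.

mul(6) | add(-9)

Check, running the answer program on each example:
  -34 -> -204 -> -213
  22 -> 132 -> 123
  1 -> 6 -> -3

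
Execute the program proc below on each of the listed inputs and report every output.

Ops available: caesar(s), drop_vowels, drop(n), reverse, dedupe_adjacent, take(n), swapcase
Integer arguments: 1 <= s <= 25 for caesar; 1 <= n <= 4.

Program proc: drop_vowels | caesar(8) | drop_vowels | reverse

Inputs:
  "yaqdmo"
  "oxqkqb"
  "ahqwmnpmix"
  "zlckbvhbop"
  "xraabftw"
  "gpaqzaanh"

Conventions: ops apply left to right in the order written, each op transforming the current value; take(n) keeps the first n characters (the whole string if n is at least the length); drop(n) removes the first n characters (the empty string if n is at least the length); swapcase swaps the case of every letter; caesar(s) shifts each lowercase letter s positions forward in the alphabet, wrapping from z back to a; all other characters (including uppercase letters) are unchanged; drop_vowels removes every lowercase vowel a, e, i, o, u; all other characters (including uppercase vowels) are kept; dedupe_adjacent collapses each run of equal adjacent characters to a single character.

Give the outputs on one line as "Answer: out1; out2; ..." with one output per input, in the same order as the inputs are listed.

Execution, op by op:
  "yaqdmo" -> "yqdm" -> "gylu" -> "gyl" -> "lyg"
  "oxqkqb" -> "xqkqb" -> "fysyj" -> "fysyj" -> "jysyf"
  "ahqwmnpmix" -> "hqwmnpmx" -> "pyeuvxuf" -> "pyvxf" -> "fxvyp"
  "zlckbvhbop" -> "zlckbvhbp" -> "htksjdpjx" -> "htksjdpjx" -> "xjpdjskth"
  "xraabftw" -> "xrbftw" -> "fzjnbe" -> "fzjnb" -> "bnjzf"
  "gpaqzaanh" -> "gpqznh" -> "oxyhvp" -> "xyhvp" -> "pvhyx"

"lyg"; "jysyf"; "fxvyp"; "xjpdjskth"; "bnjzf"; "pvhyx"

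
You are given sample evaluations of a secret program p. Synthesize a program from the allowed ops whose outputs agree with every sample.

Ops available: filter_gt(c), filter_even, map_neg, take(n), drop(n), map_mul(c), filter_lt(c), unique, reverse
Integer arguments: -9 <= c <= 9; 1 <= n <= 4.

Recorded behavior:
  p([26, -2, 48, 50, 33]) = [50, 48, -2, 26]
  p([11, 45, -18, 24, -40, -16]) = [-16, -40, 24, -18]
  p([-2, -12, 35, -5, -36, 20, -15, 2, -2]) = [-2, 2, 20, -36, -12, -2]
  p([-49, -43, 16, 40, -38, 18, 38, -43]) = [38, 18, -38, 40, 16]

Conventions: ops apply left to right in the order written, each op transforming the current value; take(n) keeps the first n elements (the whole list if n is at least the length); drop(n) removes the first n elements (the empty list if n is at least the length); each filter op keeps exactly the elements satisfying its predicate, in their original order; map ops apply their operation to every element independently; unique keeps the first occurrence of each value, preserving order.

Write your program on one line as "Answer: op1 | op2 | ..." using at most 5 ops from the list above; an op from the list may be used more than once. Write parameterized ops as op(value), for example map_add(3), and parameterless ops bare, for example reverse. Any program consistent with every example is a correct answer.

map_neg | reverse | map_neg | filter_even

Check, running the answer program on each example:
  [26, -2, 48, 50, 33] -> [-26, 2, -48, -50, -33] -> [-33, -50, -48, 2, -26] -> [33, 50, 48, -2, 26] -> [50, 48, -2, 26]
  [11, 45, -18, 24, -40, -16] -> [-11, -45, 18, -24, 40, 16] -> [16, 40, -24, 18, -45, -11] -> [-16, -40, 24, -18, 45, 11] -> [-16, -40, 24, -18]
  [-2, -12, 35, -5, -36, 20, -15, 2, -2] -> [2, 12, -35, 5, 36, -20, 15, -2, 2] -> [2, -2, 15, -20, 36, 5, -35, 12, 2] -> [-2, 2, -15, 20, -36, -5, 35, -12, -2] -> [-2, 2, 20, -36, -12, -2]
  [-49, -43, 16, 40, -38, 18, 38, -43] -> [49, 43, -16, -40, 38, -18, -38, 43] -> [43, -38, -18, 38, -40, -16, 43, 49] -> [-43, 38, 18, -38, 40, 16, -43, -49] -> [38, 18, -38, 40, 16]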